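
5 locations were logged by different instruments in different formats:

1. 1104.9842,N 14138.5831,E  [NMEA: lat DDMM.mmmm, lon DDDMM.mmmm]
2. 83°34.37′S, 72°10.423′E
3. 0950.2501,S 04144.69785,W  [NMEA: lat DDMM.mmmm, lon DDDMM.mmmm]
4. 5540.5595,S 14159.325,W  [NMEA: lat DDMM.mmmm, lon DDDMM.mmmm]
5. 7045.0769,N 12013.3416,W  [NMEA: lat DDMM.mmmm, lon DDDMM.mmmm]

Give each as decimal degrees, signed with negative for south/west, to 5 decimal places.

Point 1:
  Lat: degrees = first 2 digits = 11, minutes = 4.9842; 11 + 4.9842/60 = 11.083070
  N ⇒ keep positive
  λ: degrees = first 3 digits = 141, minutes = 38.5831; 141 + 38.5831/60 = 141.643052
  E ⇒ keep positive
Point 2:
  Latitude: 34.37′ = 0.572833°; total 83.572833
  S ⇒ negate
  λ: 72 + 10.423/60 = 72.173717
  E → positive
Point 3:
  φ: split at 2 digits → 09° and 50.2501′; 9 + 50.2501/60 = 9.837502
  S ⇒ negate
  Longitude: degrees = first 3 digits = 41, minutes = 44.69785; 41 + 44.69785/60 = 41.744964
  W ⇒ negate
Point 4:
  Latitude: split at 2 digits → 55° and 40.5595′; 55 + 40.5595/60 = 55.675992
  hemisphere S, so the sign is −
  λ: degrees = first 3 digits = 141, minutes = 59.325; 141 + 59.325/60 = 141.988750
  hemisphere W, so the sign is −
Point 5:
  φ: degrees = first 2 digits = 70, minutes = 45.0769; 70 + 45.0769/60 = 70.751282
  N ⇒ keep positive
  Longitude: degrees = first 3 digits = 120, minutes = 13.3416; 120 + 13.3416/60 = 120.222360
  W → negative

1. 11.08307, 141.64305
2. -83.57283, 72.17372
3. -9.83750, -41.74496
4. -55.67599, -141.98875
5. 70.75128, -120.22236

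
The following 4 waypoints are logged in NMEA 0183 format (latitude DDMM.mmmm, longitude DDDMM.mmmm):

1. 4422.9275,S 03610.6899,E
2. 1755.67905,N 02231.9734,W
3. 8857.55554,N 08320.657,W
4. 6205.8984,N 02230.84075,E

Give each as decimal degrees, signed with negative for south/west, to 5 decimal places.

1. -44.38213, 36.17817
2. 17.92798, -22.53289
3. 88.95926, -83.34428
4. 62.09831, 22.51401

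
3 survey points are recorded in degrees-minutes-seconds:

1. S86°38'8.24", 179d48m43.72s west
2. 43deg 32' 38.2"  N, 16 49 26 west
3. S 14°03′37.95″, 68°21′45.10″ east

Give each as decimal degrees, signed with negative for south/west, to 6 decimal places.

1. -86.635622, -179.812144
2. 43.543944, -16.823889
3. -14.060542, 68.362528

Point 1:
  Latitude: 38′ + 8.24″ = 38.13733′; 86 + 38.13733/60 = 86.6356222
  S → negative
  Longitude: 179° + 48/60 + 43.72/3600 = 179 + 0.800000 + 0.012144 = 179.8121444
  W ⇒ negate
Point 2:
  φ: 43° + 32/60 + 38.2/3600 = 43 + 0.533333 + 0.010611 = 43.5439444
  N → positive
  Longitude: 16 + 49/60 + 26/3600 = 16.8238889
  hemisphere W, so the sign is −
Point 3:
  φ: 14° + 3/60 + 37.95/3600 = 14 + 0.050000 + 0.010542 = 14.0605417
  S ⇒ negate
  Lon: 68 + 21/60 + 45.1/3600 = 68.3625278
  E → positive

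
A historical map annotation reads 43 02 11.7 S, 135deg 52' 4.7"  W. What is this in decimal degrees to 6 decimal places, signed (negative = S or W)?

-43.036583, -135.867972

Latitude: 2′ + 11.7″ = 2.19500′; 43 + 2.19500/60 = 43.0365833
S → negative
Longitude: 135 + 52/60 + 4.7/3600 = 135.8679722
hemisphere W, so the sign is −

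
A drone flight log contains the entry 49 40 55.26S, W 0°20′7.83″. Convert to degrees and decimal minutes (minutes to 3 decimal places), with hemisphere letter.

Lat: 40 + 55.26/60 = 40.92100′
λ: 20 + 7.83/60 = 20.13050′

49° 40.921′ S, 0° 20.131′ W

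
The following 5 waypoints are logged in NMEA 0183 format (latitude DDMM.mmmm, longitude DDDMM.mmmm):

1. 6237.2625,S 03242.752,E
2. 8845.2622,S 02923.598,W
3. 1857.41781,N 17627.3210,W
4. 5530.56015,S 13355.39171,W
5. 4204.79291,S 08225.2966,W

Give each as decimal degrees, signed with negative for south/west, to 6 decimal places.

1. -62.621042, 32.712533
2. -88.754370, -29.393300
3. 18.956964, -176.455350
4. -55.509336, -133.923195
5. -42.079882, -82.421610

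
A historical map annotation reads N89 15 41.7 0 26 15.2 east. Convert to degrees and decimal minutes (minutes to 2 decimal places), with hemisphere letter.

Lat: 15 + 41.7/60 = 15.6950′
λ: 26 + 15.2/60 = 26.2533′

89° 15.70′ N, 0° 26.25′ E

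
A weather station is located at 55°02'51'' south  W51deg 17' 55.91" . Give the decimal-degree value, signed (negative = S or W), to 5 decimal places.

Latitude: 55 + 2/60 + 51/3600 = 55.047500
S → negative
Lon: 17′ + 55.91″ = 17.93183′; 51 + 17.93183/60 = 51.298864
W ⇒ negate

-55.04750, -51.29886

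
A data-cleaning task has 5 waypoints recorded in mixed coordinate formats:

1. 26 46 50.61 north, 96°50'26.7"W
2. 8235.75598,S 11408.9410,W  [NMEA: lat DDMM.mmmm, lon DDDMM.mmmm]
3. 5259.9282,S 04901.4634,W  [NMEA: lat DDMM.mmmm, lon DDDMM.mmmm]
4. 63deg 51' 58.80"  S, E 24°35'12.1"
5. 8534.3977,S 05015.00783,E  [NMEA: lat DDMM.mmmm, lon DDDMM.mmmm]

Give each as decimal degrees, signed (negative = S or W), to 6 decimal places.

Point 1:
  Latitude: 26° + 46/60 + 50.61/3600 = 26 + 0.766667 + 0.014058 = 26.7807250
  N ⇒ keep positive
  λ: 50′ + 26.7″ = 50.44500′; 96 + 50.44500/60 = 96.8407500
  W → negative
Point 2:
  Lat: split at 2 digits → 82° and 35.75598′; 82 + 35.75598/60 = 82.5959330
  hemisphere S, so the sign is −
  Longitude: split at 3 digits → 114° and 8.941′; 114 + 8.941/60 = 114.1490167
  hemisphere W, so the sign is −
Point 3:
  Lat: degrees = first 2 digits = 52, minutes = 59.9282; 52 + 59.9282/60 = 52.9988033
  S ⇒ negate
  Lon: degrees = first 3 digits = 49, minutes = 1.4634; 49 + 1.4634/60 = 49.0243900
  W ⇒ negate
Point 4:
  Lat: 63 + 51/60 + 58.8/3600 = 63.8663333
  hemisphere S, so the sign is −
  λ: 35′ + 12.1″ = 35.20167′; 24 + 35.20167/60 = 24.5866944
  E → positive
Point 5:
  φ: degrees = first 2 digits = 85, minutes = 34.3977; 85 + 34.3977/60 = 85.5732950
  S ⇒ negate
  Lon: split at 3 digits → 050° and 15.00783′; 50 + 15.00783/60 = 50.2501305
  E → positive

1. 26.780725, -96.840750
2. -82.595933, -114.149017
3. -52.998803, -49.024390
4. -63.866333, 24.586694
5. -85.573295, 50.250131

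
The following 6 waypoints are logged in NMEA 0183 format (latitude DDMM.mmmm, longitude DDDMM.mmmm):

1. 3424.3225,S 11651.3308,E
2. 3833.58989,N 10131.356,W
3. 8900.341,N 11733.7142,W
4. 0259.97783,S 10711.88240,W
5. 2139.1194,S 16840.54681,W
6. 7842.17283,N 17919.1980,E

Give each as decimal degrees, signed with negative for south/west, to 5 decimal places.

1. -34.40538, 116.85551
2. 38.55983, -101.52260
3. 89.00568, -117.56190
4. -2.99963, -107.19804
5. -21.65199, -168.67578
6. 78.70288, 179.31997

Point 1:
  Latitude: degrees = first 2 digits = 34, minutes = 24.3225; 34 + 24.3225/60 = 34.405375
  hemisphere S, so the sign is −
  λ: degrees = first 3 digits = 116, minutes = 51.3308; 116 + 51.3308/60 = 116.855513
  E ⇒ keep positive
Point 2:
  Lat: split at 2 digits → 38° and 33.58989′; 38 + 33.58989/60 = 38.559832
  N → positive
  Longitude: degrees = first 3 digits = 101, minutes = 31.356; 101 + 31.356/60 = 101.522600
  W → negative
Point 3:
  Lat: degrees = first 2 digits = 89, minutes = 0.341; 89 + 0.341/60 = 89.005683
  N ⇒ keep positive
  Longitude: split at 3 digits → 117° and 33.7142′; 117 + 33.7142/60 = 117.561903
  W → negative
Point 4:
  Latitude: split at 2 digits → 02° and 59.97783′; 2 + 59.97783/60 = 2.999631
  S → negative
  Longitude: split at 3 digits → 107° and 11.8824′; 107 + 11.8824/60 = 107.198040
  hemisphere W, so the sign is −
Point 5:
  φ: degrees = first 2 digits = 21, minutes = 39.1194; 21 + 39.1194/60 = 21.651990
  S → negative
  λ: degrees = first 3 digits = 168, minutes = 40.54681; 168 + 40.54681/60 = 168.675780
  W ⇒ negate
Point 6:
  Latitude: split at 2 digits → 78° and 42.17283′; 78 + 42.17283/60 = 78.702881
  N → positive
  Longitude: degrees = first 3 digits = 179, minutes = 19.198; 179 + 19.198/60 = 179.319967
  E → positive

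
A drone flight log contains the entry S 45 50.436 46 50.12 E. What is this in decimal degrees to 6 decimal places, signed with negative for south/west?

Lat: 45 + 50.436/60 = 45.8406000
S ⇒ negate
λ: 50.12′ = 0.835333°; total 46.8353333
E ⇒ keep positive

-45.840600, 46.835333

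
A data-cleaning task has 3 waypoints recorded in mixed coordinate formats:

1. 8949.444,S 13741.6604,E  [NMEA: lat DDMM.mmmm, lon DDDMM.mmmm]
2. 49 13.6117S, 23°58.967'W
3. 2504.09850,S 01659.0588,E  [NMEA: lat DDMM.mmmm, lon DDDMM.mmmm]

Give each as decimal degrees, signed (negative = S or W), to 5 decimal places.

Point 1:
  φ: split at 2 digits → 89° and 49.444′; 89 + 49.444/60 = 89.824067
  S → negative
  λ: degrees = first 3 digits = 137, minutes = 41.6604; 137 + 41.6604/60 = 137.694340
  E ⇒ keep positive
Point 2:
  φ: 13.6117′ = 0.226862°; total 49.226862
  S ⇒ negate
  Longitude: 58.967′ = 0.982783°; total 23.982783
  W → negative
Point 3:
  Lat: split at 2 digits → 25° and 4.0985′; 25 + 4.0985/60 = 25.068308
  hemisphere S, so the sign is −
  λ: degrees = first 3 digits = 16, minutes = 59.0588; 16 + 59.0588/60 = 16.984313
  E → positive

1. -89.82407, 137.69434
2. -49.22686, -23.98278
3. -25.06831, 16.98431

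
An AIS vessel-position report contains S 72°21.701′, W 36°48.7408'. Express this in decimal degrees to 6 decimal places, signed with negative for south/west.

φ: 72 + 21.701/60 = 72.3616833
S → negative
Lon: 48.7408′ = 0.812347°; total 36.8123467
W → negative

-72.361683, -36.812347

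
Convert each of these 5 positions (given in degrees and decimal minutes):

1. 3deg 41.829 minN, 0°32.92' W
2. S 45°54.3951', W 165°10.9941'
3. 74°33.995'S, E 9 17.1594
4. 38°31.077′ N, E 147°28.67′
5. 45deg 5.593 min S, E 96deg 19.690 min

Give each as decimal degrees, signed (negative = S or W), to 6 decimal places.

1. 3.697150, -0.548667
2. -45.906585, -165.183235
3. -74.566583, 9.285990
4. 38.517950, 147.477833
5. -45.093217, 96.328167

Point 1:
  Latitude: 41.829′ = 0.697150°; total 3.6971500
  N → positive
  λ: 32.92′ = 0.548667°; total 0.5486667
  W → negative
Point 2:
  Lat: 45 + 54.3951/60 = 45.9065850
  hemisphere S, so the sign is −
  λ: 10.9941′ = 0.183235°; total 165.1832350
  hemisphere W, so the sign is −
Point 3:
  Latitude: 74 + 33.995/60 = 74.5665833
  S ⇒ negate
  Lon: 9 + 17.1594/60 = 9.2859900
  E ⇒ keep positive
Point 4:
  Latitude: 38 + 31.077/60 = 38.5179500
  N ⇒ keep positive
  λ: 147 + 28.67/60 = 147.4778333
  E → positive
Point 5:
  Lat: 5.593′ = 0.093217°; total 45.0932167
  S ⇒ negate
  Lon: 19.69′ = 0.328167°; total 96.3281667
  E ⇒ keep positive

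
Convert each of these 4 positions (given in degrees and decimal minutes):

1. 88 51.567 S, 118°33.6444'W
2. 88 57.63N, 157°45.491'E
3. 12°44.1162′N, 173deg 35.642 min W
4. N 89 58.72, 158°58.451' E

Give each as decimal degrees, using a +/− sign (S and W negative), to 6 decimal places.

1. -88.859450, -118.560740
2. 88.960500, 157.758183
3. 12.735270, -173.594033
4. 89.978667, 158.974183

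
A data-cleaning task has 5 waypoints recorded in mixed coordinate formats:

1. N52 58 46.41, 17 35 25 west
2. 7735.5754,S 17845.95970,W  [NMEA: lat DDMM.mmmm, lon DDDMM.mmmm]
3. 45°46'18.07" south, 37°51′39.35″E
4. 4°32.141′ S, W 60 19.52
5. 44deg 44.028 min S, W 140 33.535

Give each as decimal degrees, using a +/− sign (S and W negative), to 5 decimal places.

Point 1:
  Latitude: 58′ + 46.41″ = 58.77350′; 52 + 58.77350/60 = 52.979558
  N ⇒ keep positive
  Lon: 17° + 35/60 + 25/3600 = 17 + 0.583333 + 0.006944 = 17.590278
  W ⇒ negate
Point 2:
  Lat: degrees = first 2 digits = 77, minutes = 35.5754; 77 + 35.5754/60 = 77.592923
  S ⇒ negate
  λ: degrees = first 3 digits = 178, minutes = 45.9597; 178 + 45.9597/60 = 178.765995
  hemisphere W, so the sign is −
Point 3:
  Latitude: 45° + 46/60 + 18.07/3600 = 45 + 0.766667 + 0.005019 = 45.771686
  S → negative
  λ: 51′ + 39.35″ = 51.65583′; 37 + 51.65583/60 = 37.860931
  E ⇒ keep positive
Point 4:
  Latitude: 4 + 32.141/60 = 4.535683
  S ⇒ negate
  λ: 60 + 19.52/60 = 60.325333
  W → negative
Point 5:
  Lat: 44.028′ = 0.733800°; total 44.733800
  hemisphere S, so the sign is −
  Lon: 140 + 33.535/60 = 140.558917
  hemisphere W, so the sign is −

1. 52.97956, -17.59028
2. -77.59292, -178.76600
3. -45.77169, 37.86093
4. -4.53568, -60.32533
5. -44.73380, -140.55892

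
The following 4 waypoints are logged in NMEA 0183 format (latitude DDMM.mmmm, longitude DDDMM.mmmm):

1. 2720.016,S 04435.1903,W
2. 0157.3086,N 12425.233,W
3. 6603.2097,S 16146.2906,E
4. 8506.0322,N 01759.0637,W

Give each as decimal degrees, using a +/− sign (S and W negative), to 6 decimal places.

Point 1:
  Latitude: degrees = first 2 digits = 27, minutes = 20.016; 27 + 20.016/60 = 27.3336000
  hemisphere S, so the sign is −
  λ: degrees = first 3 digits = 44, minutes = 35.1903; 44 + 35.1903/60 = 44.5865050
  hemisphere W, so the sign is −
Point 2:
  Lat: degrees = first 2 digits = 1, minutes = 57.3086; 1 + 57.3086/60 = 1.9551433
  N → positive
  Lon: degrees = first 3 digits = 124, minutes = 25.233; 124 + 25.233/60 = 124.4205500
  W → negative
Point 3:
  Latitude: degrees = first 2 digits = 66, minutes = 3.2097; 66 + 3.2097/60 = 66.0534950
  S → negative
  λ: degrees = first 3 digits = 161, minutes = 46.2906; 161 + 46.2906/60 = 161.7715100
  E → positive
Point 4:
  φ: degrees = first 2 digits = 85, minutes = 6.0322; 85 + 6.0322/60 = 85.1005367
  N → positive
  Longitude: split at 3 digits → 017° and 59.0637′; 17 + 59.0637/60 = 17.9843950
  W ⇒ negate

1. -27.333600, -44.586505
2. 1.955143, -124.420550
3. -66.053495, 161.771510
4. 85.100537, -17.984395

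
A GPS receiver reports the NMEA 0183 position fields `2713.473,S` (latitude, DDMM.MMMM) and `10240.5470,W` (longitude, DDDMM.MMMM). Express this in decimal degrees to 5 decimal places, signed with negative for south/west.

-27.22455, -102.67578

Latitude: split at 2 digits → 27° and 13.473′; 27 + 13.473/60 = 27.224550
S → negative
Lon: split at 3 digits → 102° and 40.547′; 102 + 40.547/60 = 102.675783
hemisphere W, so the sign is −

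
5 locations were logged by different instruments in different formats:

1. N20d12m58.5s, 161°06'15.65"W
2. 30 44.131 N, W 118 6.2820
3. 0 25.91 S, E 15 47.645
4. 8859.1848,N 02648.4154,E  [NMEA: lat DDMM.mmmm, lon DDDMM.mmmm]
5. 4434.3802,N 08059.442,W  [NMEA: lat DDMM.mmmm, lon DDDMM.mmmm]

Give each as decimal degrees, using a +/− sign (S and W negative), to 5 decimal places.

1. 20.21625, -161.10435
2. 30.73552, -118.10470
3. -0.43183, 15.79408
4. 88.98641, 26.80692
5. 44.57300, -80.99070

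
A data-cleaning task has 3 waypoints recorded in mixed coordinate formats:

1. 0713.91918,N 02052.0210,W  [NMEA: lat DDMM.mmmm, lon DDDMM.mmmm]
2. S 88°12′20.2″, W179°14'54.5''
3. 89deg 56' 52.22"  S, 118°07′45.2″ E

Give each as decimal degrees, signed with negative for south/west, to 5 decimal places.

Point 1:
  Lat: degrees = first 2 digits = 7, minutes = 13.91918; 7 + 13.91918/60 = 7.231986
  N → positive
  λ: degrees = first 3 digits = 20, minutes = 52.021; 20 + 52.021/60 = 20.867017
  W → negative
Point 2:
  Latitude: 88° + 12/60 + 20.2/3600 = 88 + 0.200000 + 0.005611 = 88.205611
  S → negative
  λ: 179° + 14/60 + 54.5/3600 = 179 + 0.233333 + 0.015139 = 179.248472
  hemisphere W, so the sign is −
Point 3:
  Latitude: 89° + 56/60 + 52.22/3600 = 89 + 0.933333 + 0.014506 = 89.947839
  hemisphere S, so the sign is −
  λ: 7′ + 45.2″ = 7.75333′; 118 + 7.75333/60 = 118.129222
  E → positive

1. 7.23199, -20.86702
2. -88.20561, -179.24847
3. -89.94784, 118.12922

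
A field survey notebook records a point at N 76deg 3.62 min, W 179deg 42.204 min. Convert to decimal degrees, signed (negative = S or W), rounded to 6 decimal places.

76.060333, -179.703400

Lat: 3.62′ = 0.060333°; total 76.0603333
N → positive
λ: 42.204′ = 0.703400°; total 179.7034000
hemisphere W, so the sign is −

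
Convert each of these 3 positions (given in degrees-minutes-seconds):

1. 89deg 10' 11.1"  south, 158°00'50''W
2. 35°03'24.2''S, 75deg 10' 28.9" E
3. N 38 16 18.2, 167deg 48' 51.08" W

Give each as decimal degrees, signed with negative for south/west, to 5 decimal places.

1. -89.16975, -158.01389
2. -35.05672, 75.17469
3. 38.27172, -167.81419

Point 1:
  Lat: 10′ + 11.1″ = 10.18500′; 89 + 10.18500/60 = 89.169750
  hemisphere S, so the sign is −
  λ: 158 + 0/60 + 50/3600 = 158.013889
  W → negative
Point 2:
  Lat: 35 + 3/60 + 24.2/3600 = 35.056722
  S → negative
  Lon: 75° + 10/60 + 28.9/3600 = 75 + 0.166667 + 0.008028 = 75.174694
  E ⇒ keep positive
Point 3:
  Latitude: 38 + 16/60 + 18.2/3600 = 38.271722
  N → positive
  λ: 167 + 48/60 + 51.08/3600 = 167.814189
  W → negative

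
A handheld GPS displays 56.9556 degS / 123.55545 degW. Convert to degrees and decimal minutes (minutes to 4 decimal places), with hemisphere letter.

Lat: 56° + 0.955600 × 60 = 56° 57.336000′
Lon: minutes = (123.555450 − 123) × 60 = 33.327000

56° 57.3360′ S, 123° 33.3270′ W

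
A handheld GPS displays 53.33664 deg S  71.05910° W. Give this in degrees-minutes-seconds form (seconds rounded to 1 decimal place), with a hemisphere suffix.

Latitude: whole degrees 53; 20.19840′ → 20′ and 11.904″
Longitude: 0.059100 × 60 = 3.54600′ → 3′, remainder × 60 = 32.760″

53°20′11.9″ S, 71°03′32.8″ W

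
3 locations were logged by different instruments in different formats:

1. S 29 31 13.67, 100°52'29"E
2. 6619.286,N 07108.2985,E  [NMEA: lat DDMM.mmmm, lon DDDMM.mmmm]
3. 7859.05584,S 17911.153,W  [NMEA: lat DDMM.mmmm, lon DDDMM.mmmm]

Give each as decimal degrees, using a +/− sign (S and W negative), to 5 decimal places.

1. -29.52046, 100.87472
2. 66.32143, 71.13831
3. -78.98426, -179.18588

Point 1:
  φ: 31′ + 13.67″ = 31.22783′; 29 + 31.22783/60 = 29.520464
  hemisphere S, so the sign is −
  Longitude: 52′ + 29″ = 52.48333′; 100 + 52.48333/60 = 100.874722
  E → positive
Point 2:
  Latitude: degrees = first 2 digits = 66, minutes = 19.286; 66 + 19.286/60 = 66.321433
  N → positive
  λ: degrees = first 3 digits = 71, minutes = 8.2985; 71 + 8.2985/60 = 71.138308
  E → positive
Point 3:
  Lat: split at 2 digits → 78° and 59.05584′; 78 + 59.05584/60 = 78.984264
  S → negative
  Lon: degrees = first 3 digits = 179, minutes = 11.153; 179 + 11.153/60 = 179.185883
  W → negative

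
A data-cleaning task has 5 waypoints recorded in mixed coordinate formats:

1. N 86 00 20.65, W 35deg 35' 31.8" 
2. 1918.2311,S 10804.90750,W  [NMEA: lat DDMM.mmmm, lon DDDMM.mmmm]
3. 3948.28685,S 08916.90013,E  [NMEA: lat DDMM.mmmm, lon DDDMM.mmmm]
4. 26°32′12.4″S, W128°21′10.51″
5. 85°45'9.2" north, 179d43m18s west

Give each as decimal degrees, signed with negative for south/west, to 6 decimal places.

1. 86.005736, -35.592167
2. -19.303852, -108.081792
3. -39.804781, 89.281669
4. -26.536778, -128.352919
5. 85.752556, -179.721667

Point 1:
  Lat: 0′ + 20.65″ = 0.34417′; 86 + 0.34417/60 = 86.0057361
  N → positive
  λ: 35′ + 31.8″ = 35.53000′; 35 + 35.53000/60 = 35.5921667
  W ⇒ negate
Point 2:
  Latitude: split at 2 digits → 19° and 18.2311′; 19 + 18.2311/60 = 19.3038517
  S → negative
  λ: split at 3 digits → 108° and 4.9075′; 108 + 4.9075/60 = 108.0817917
  W ⇒ negate
Point 3:
  Latitude: degrees = first 2 digits = 39, minutes = 48.28685; 39 + 48.28685/60 = 39.8047808
  hemisphere S, so the sign is −
  Lon: split at 3 digits → 089° and 16.90013′; 89 + 16.90013/60 = 89.2816688
  E ⇒ keep positive
Point 4:
  Lat: 32′ + 12.4″ = 32.20667′; 26 + 32.20667/60 = 26.5367778
  S → negative
  λ: 21′ + 10.51″ = 21.17517′; 128 + 21.17517/60 = 128.3529194
  W → negative
Point 5:
  Lat: 85 + 45/60 + 9.2/3600 = 85.7525556
  N ⇒ keep positive
  Longitude: 43′ + 18″ = 43.30000′; 179 + 43.30000/60 = 179.7216667
  W → negative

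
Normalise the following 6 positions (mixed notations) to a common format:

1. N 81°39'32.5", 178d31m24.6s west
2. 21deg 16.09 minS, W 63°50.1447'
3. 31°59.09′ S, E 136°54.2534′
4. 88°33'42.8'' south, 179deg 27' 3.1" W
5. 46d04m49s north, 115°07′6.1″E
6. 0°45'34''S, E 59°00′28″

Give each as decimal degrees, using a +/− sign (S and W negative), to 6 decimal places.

1. 81.659028, -178.523500
2. -21.268167, -63.835745
3. -31.984833, 136.904223
4. -88.561889, -179.450861
5. 46.080278, 115.118361
6. -0.759444, 59.007778

Point 1:
  Latitude: 39′ + 32.5″ = 39.54167′; 81 + 39.54167/60 = 81.6590278
  N ⇒ keep positive
  Lon: 178° + 31/60 + 24.6/3600 = 178 + 0.516667 + 0.006833 = 178.5235000
  W ⇒ negate
Point 2:
  Lat: 16.09′ = 0.268167°; total 21.2681667
  S → negative
  λ: 63 + 50.1447/60 = 63.8357450
  W ⇒ negate
Point 3:
  φ: 31 + 59.09/60 = 31.9848333
  hemisphere S, so the sign is −
  Longitude: 54.2534′ = 0.904223°; total 136.9042233
  E → positive
Point 4:
  φ: 33′ + 42.8″ = 33.71333′; 88 + 33.71333/60 = 88.5618889
  hemisphere S, so the sign is −
  Lon: 179° + 27/60 + 3.1/3600 = 179 + 0.450000 + 0.000861 = 179.4508611
  W ⇒ negate
Point 5:
  Lat: 4′ + 49″ = 4.81667′; 46 + 4.81667/60 = 46.0802778
  N ⇒ keep positive
  Lon: 115 + 7/60 + 6.1/3600 = 115.1183611
  E → positive
Point 6:
  Lat: 0 + 45/60 + 34/3600 = 0.7594444
  hemisphere S, so the sign is −
  λ: 59° + 0/60 + 28/3600 = 59 + 0.000000 + 0.007778 = 59.0077778
  E ⇒ keep positive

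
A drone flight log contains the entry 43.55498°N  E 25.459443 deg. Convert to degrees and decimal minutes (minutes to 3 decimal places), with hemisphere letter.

43° 33.299′ N, 25° 27.567′ E

φ: minutes = (43.554980 − 43) × 60 = 33.29880
λ: minutes = (25.459443 − 25) × 60 = 27.56658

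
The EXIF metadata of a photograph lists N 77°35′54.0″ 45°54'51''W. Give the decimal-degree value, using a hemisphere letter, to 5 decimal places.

77.59833° N, 45.91417° W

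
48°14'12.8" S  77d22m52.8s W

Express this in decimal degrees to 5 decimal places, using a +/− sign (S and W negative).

Lat: 48 + 14/60 + 12.8/3600 = 48.236889
S → negative
Longitude: 77° + 22/60 + 52.8/3600 = 77 + 0.366667 + 0.014667 = 77.381333
W ⇒ negate

-48.23689, -77.38133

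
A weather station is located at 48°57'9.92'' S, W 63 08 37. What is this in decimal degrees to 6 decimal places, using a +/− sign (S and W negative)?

-48.952756, -63.143611

Latitude: 48° + 57/60 + 9.92/3600 = 48 + 0.950000 + 0.002756 = 48.9527556
S → negative
Lon: 8′ + 37″ = 8.61667′; 63 + 8.61667/60 = 63.1436111
W → negative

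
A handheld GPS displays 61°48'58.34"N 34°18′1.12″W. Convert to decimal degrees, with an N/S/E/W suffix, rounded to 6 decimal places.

61.816206° N, 34.300311° W

Latitude: 61 + 48/60 + 58.34/3600 = 61.8162056
λ: 18′ + 1.12″ = 18.01867′; 34 + 18.01867/60 = 34.3003111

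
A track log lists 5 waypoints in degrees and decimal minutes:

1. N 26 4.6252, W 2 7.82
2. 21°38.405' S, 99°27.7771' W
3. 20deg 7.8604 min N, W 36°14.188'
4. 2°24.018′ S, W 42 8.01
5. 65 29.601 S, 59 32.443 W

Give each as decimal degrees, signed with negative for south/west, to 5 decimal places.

Point 1:
  φ: 26 + 4.6252/60 = 26.077087
  N ⇒ keep positive
  Longitude: 2 + 7.82/60 = 2.130333
  hemisphere W, so the sign is −
Point 2:
  Lat: 38.405′ = 0.640083°; total 21.640083
  S → negative
  Lon: 99 + 27.7771/60 = 99.462952
  W → negative
Point 3:
  Lat: 7.8604′ = 0.131007°; total 20.131007
  N → positive
  λ: 14.188′ = 0.236467°; total 36.236467
  hemisphere W, so the sign is −
Point 4:
  Lat: 2 + 24.018/60 = 2.400300
  hemisphere S, so the sign is −
  Lon: 42 + 8.01/60 = 42.133500
  hemisphere W, so the sign is −
Point 5:
  Lat: 65 + 29.601/60 = 65.493350
  S → negative
  Longitude: 59 + 32.443/60 = 59.540717
  W → negative

1. 26.07709, -2.13033
2. -21.64008, -99.46295
3. 20.13101, -36.23647
4. -2.40030, -42.13350
5. -65.49335, -59.54072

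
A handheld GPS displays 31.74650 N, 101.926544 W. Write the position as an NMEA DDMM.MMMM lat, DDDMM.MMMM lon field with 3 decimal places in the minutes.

3144.790,N / 10155.593,W

Lat: minutes = (31.746500 − 31) × 60 = 44.79000
λ: fractional part 0.926544 → 55.59264 minutes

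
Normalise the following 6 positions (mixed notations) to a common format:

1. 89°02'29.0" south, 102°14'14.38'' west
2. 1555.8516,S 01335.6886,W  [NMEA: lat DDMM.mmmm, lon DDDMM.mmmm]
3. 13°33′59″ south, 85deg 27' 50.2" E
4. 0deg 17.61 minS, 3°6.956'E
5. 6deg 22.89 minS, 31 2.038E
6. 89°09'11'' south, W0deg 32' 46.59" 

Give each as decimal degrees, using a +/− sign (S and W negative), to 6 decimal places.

1. -89.041389, -102.237328
2. -15.930860, -13.594810
3. -13.566389, 85.463944
4. -0.293500, 3.115933
5. -6.381500, 31.033967
6. -89.153056, -0.546275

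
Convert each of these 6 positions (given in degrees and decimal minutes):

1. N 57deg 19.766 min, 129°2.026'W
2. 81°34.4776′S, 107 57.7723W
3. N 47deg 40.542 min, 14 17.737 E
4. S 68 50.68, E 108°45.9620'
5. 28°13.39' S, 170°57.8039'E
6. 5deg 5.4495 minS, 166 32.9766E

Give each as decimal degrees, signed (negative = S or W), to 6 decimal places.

1. 57.329433, -129.033767
2. -81.574627, -107.962872
3. 47.675700, 14.295617
4. -68.844667, 108.766033
5. -28.223167, 170.963398
6. -5.090825, 166.549610

Point 1:
  Lat: 57 + 19.766/60 = 57.3294333
  N ⇒ keep positive
  λ: 129 + 2.026/60 = 129.0337667
  W ⇒ negate
Point 2:
  Latitude: 34.4776′ = 0.574627°; total 81.5746267
  hemisphere S, so the sign is −
  Lon: 57.7723′ = 0.962872°; total 107.9628717
  W ⇒ negate
Point 3:
  Latitude: 40.542′ = 0.675700°; total 47.6757000
  N ⇒ keep positive
  λ: 14 + 17.737/60 = 14.2956167
  E → positive
Point 4:
  φ: 50.68′ = 0.844667°; total 68.8446667
  S ⇒ negate
  λ: 45.962′ = 0.766033°; total 108.7660333
  E → positive
Point 5:
  φ: 13.39′ = 0.223167°; total 28.2231667
  S → negative
  Longitude: 57.8039′ = 0.963398°; total 170.9633983
  E → positive
Point 6:
  φ: 5.4495′ = 0.090825°; total 5.0908250
  hemisphere S, so the sign is −
  Longitude: 32.9766′ = 0.549610°; total 166.5496100
  E ⇒ keep positive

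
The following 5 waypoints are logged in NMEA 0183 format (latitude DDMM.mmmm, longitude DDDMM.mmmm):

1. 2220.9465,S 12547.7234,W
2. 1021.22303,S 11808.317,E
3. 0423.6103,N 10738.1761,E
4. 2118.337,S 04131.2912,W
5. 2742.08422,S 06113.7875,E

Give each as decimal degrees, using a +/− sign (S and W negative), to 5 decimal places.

Point 1:
  Lat: split at 2 digits → 22° and 20.9465′; 22 + 20.9465/60 = 22.349108
  S → negative
  Longitude: split at 3 digits → 125° and 47.7234′; 125 + 47.7234/60 = 125.795390
  W ⇒ negate
Point 2:
  Lat: degrees = first 2 digits = 10, minutes = 21.22303; 10 + 21.22303/60 = 10.353717
  S → negative
  Longitude: degrees = first 3 digits = 118, minutes = 8.317; 118 + 8.317/60 = 118.138617
  E → positive
Point 3:
  Lat: degrees = first 2 digits = 4, minutes = 23.6103; 4 + 23.6103/60 = 4.393505
  N → positive
  Lon: degrees = first 3 digits = 107, minutes = 38.1761; 107 + 38.1761/60 = 107.636268
  E → positive
Point 4:
  φ: degrees = first 2 digits = 21, minutes = 18.337; 21 + 18.337/60 = 21.305617
  hemisphere S, so the sign is −
  Lon: split at 3 digits → 041° and 31.2912′; 41 + 31.2912/60 = 41.521520
  W → negative
Point 5:
  Latitude: degrees = first 2 digits = 27, minutes = 42.08422; 27 + 42.08422/60 = 27.701404
  S ⇒ negate
  Longitude: degrees = first 3 digits = 61, minutes = 13.7875; 61 + 13.7875/60 = 61.229792
  E → positive

1. -22.34911, -125.79539
2. -10.35372, 118.13862
3. 4.39351, 107.63627
4. -21.30562, -41.52152
5. -27.70140, 61.22979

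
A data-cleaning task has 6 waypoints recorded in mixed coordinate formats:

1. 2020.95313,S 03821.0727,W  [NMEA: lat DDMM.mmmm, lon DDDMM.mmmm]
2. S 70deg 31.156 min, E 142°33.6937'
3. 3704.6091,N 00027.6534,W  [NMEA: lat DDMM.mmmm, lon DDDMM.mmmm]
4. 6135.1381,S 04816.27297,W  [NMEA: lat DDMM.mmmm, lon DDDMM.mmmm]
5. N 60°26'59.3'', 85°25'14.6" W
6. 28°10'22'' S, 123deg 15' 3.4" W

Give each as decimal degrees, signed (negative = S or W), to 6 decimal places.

1. -20.349219, -38.351212
2. -70.519267, 142.561562
3. 37.076818, -0.460890
4. -61.585635, -48.271216
5. 60.449806, -85.420722
6. -28.172778, -123.250944

Point 1:
  Latitude: split at 2 digits → 20° and 20.95313′; 20 + 20.95313/60 = 20.3492188
  hemisphere S, so the sign is −
  Longitude: split at 3 digits → 038° and 21.0727′; 38 + 21.0727/60 = 38.3512117
  W → negative
Point 2:
  Lat: 31.156′ = 0.519267°; total 70.5192667
  S ⇒ negate
  Lon: 142 + 33.6937/60 = 142.5615617
  E ⇒ keep positive
Point 3:
  Latitude: degrees = first 2 digits = 37, minutes = 4.6091; 37 + 4.6091/60 = 37.0768183
  N → positive
  Longitude: degrees = first 3 digits = 0, minutes = 27.6534; 0 + 27.6534/60 = 0.4608900
  hemisphere W, so the sign is −
Point 4:
  Latitude: split at 2 digits → 61° and 35.1381′; 61 + 35.1381/60 = 61.5856350
  S → negative
  Lon: split at 3 digits → 048° and 16.27297′; 48 + 16.27297/60 = 48.2712162
  W ⇒ negate
Point 5:
  φ: 60 + 26/60 + 59.3/3600 = 60.4498056
  N → positive
  Lon: 25′ + 14.6″ = 25.24333′; 85 + 25.24333/60 = 85.4207222
  W ⇒ negate
Point 6:
  Lat: 10′ + 22″ = 10.36667′; 28 + 10.36667/60 = 28.1727778
  S → negative
  Lon: 123 + 15/60 + 3.4/3600 = 123.2509444
  W → negative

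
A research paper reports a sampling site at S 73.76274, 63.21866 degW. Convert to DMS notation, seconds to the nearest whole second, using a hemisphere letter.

73°45′46″ S, 63°13′7″ W

φ: 0.762740 × 60 = 45.76440′ → 45′, remainder × 60 = 45.86″
Longitude: 0.218660° → 13.11960′; 0.11960 × 60 = 7.18″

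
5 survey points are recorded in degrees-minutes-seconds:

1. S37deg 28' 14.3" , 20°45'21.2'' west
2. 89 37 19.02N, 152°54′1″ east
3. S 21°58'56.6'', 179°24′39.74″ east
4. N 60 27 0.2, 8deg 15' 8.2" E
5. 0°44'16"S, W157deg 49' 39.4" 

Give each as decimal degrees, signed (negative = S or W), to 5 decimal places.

1. -37.47064, -20.75589
2. 89.62195, 152.90028
3. -21.98239, 179.41104
4. 60.45006, 8.25228
5. -0.73778, -157.82761

Point 1:
  φ: 28′ + 14.3″ = 28.23833′; 37 + 28.23833/60 = 37.470639
  hemisphere S, so the sign is −
  Longitude: 20° + 45/60 + 21.2/3600 = 20 + 0.750000 + 0.005889 = 20.755889
  W → negative
Point 2:
  φ: 89 + 37/60 + 19.02/3600 = 89.621950
  N → positive
  Longitude: 54′ + 1″ = 54.01667′; 152 + 54.01667/60 = 152.900278
  E ⇒ keep positive
Point 3:
  Lat: 58′ + 56.6″ = 58.94333′; 21 + 58.94333/60 = 21.982389
  hemisphere S, so the sign is −
  Lon: 179 + 24/60 + 39.74/3600 = 179.411039
  E → positive
Point 4:
  φ: 27′ + 0.2″ = 27.00333′; 60 + 27.00333/60 = 60.450056
  N ⇒ keep positive
  Longitude: 15′ + 8.2″ = 15.13667′; 8 + 15.13667/60 = 8.252278
  E ⇒ keep positive
Point 5:
  Latitude: 0° + 44/60 + 16/3600 = 0 + 0.733333 + 0.004444 = 0.737778
  S ⇒ negate
  Lon: 157 + 49/60 + 39.4/3600 = 157.827611
  W ⇒ negate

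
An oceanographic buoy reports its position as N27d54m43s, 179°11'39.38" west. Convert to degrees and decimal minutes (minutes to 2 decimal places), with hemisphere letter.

27° 54.72′ N, 179° 11.66′ W

φ: 54 + 43/60 = 54.7167′
λ: 11 + 39.38/60 = 11.6563′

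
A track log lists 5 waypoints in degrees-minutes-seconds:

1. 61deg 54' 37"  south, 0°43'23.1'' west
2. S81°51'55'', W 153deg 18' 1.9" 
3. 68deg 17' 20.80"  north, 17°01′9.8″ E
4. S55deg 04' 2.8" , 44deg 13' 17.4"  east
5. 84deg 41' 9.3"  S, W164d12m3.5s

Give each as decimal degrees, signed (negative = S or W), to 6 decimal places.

1. -61.910278, -0.723083
2. -81.865278, -153.300528
3. 68.289111, 17.019389
4. -55.067444, 44.221500
5. -84.685917, -164.200972

Point 1:
  Lat: 61° + 54/60 + 37/3600 = 61 + 0.900000 + 0.010278 = 61.9102778
  S → negative
  Longitude: 0 + 43/60 + 23.1/3600 = 0.7230833
  W → negative
Point 2:
  φ: 81° + 51/60 + 55/3600 = 81 + 0.850000 + 0.015278 = 81.8652778
  S ⇒ negate
  Lon: 153° + 18/60 + 1.9/3600 = 153 + 0.300000 + 0.000528 = 153.3005278
  W → negative
Point 3:
  Lat: 68° + 17/60 + 20.8/3600 = 68 + 0.283333 + 0.005778 = 68.2891111
  N ⇒ keep positive
  λ: 17° + 1/60 + 9.8/3600 = 17 + 0.016667 + 0.002722 = 17.0193889
  E → positive
Point 4:
  φ: 55 + 4/60 + 2.8/3600 = 55.0674444
  S → negative
  λ: 13′ + 17.4″ = 13.29000′; 44 + 13.29000/60 = 44.2215000
  E → positive
Point 5:
  φ: 41′ + 9.3″ = 41.15500′; 84 + 41.15500/60 = 84.6859167
  S → negative
  Longitude: 12′ + 3.5″ = 12.05833′; 164 + 12.05833/60 = 164.2009722
  W ⇒ negate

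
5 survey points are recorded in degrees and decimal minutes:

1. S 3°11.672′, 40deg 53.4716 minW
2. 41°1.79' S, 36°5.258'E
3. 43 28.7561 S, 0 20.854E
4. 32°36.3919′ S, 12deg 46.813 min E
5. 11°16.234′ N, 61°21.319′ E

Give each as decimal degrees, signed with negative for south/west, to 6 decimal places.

Point 1:
  φ: 3 + 11.672/60 = 3.1945333
  S → negative
  Lon: 40 + 53.4716/60 = 40.8911933
  hemisphere W, so the sign is −
Point 2:
  Latitude: 1.79′ = 0.029833°; total 41.0298333
  hemisphere S, so the sign is −
  λ: 5.258′ = 0.087633°; total 36.0876333
  E → positive
Point 3:
  Latitude: 43 + 28.7561/60 = 43.4792683
  S ⇒ negate
  λ: 0 + 20.854/60 = 0.3475667
  E ⇒ keep positive
Point 4:
  Lat: 32 + 36.3919/60 = 32.6065317
  S → negative
  Longitude: 46.813′ = 0.780217°; total 12.7802167
  E → positive
Point 5:
  φ: 11 + 16.234/60 = 11.2705667
  N ⇒ keep positive
  λ: 61 + 21.319/60 = 61.3553167
  E ⇒ keep positive

1. -3.194533, -40.891193
2. -41.029833, 36.087633
3. -43.479268, 0.347567
4. -32.606532, 12.780217
5. 11.270567, 61.355317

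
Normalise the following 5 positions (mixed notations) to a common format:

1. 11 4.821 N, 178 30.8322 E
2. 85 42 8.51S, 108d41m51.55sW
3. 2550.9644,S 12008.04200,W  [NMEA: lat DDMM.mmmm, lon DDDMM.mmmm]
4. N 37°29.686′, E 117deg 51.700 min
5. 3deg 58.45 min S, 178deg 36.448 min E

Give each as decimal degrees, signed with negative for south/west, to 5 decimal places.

Point 1:
  φ: 4.821′ = 0.080350°; total 11.080350
  N ⇒ keep positive
  Lon: 30.8322′ = 0.513870°; total 178.513870
  E ⇒ keep positive
Point 2:
  Lat: 85 + 42/60 + 8.51/3600 = 85.702364
  hemisphere S, so the sign is −
  Lon: 108 + 41/60 + 51.55/3600 = 108.697653
  W → negative
Point 3:
  Lat: split at 2 digits → 25° and 50.9644′; 25 + 50.9644/60 = 25.849407
  S → negative
  λ: degrees = first 3 digits = 120, minutes = 8.042; 120 + 8.042/60 = 120.134033
  W → negative
Point 4:
  Latitude: 29.686′ = 0.494767°; total 37.494767
  N ⇒ keep positive
  Lon: 51.7′ = 0.861667°; total 117.861667
  E → positive
Point 5:
  φ: 58.45′ = 0.974167°; total 3.974167
  S ⇒ negate
  Longitude: 36.448′ = 0.607467°; total 178.607467
  E ⇒ keep positive

1. 11.08035, 178.51387
2. -85.70236, -108.69765
3. -25.84941, -120.13403
4. 37.49477, 117.86167
5. -3.97417, 178.60747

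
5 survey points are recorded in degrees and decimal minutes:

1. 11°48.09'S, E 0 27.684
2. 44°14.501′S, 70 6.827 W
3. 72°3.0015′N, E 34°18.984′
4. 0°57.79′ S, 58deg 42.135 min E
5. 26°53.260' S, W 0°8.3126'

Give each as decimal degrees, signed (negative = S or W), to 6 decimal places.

Point 1:
  φ: 48.09′ = 0.801500°; total 11.8015000
  hemisphere S, so the sign is −
  Lon: 0 + 27.684/60 = 0.4614000
  E ⇒ keep positive
Point 2:
  φ: 44 + 14.501/60 = 44.2416833
  hemisphere S, so the sign is −
  λ: 70 + 6.827/60 = 70.1137833
  W → negative
Point 3:
  Latitude: 72 + 3.0015/60 = 72.0500250
  N ⇒ keep positive
  λ: 34 + 18.984/60 = 34.3164000
  E → positive
Point 4:
  φ: 57.79′ = 0.963167°; total 0.9631667
  hemisphere S, so the sign is −
  Lon: 58 + 42.135/60 = 58.7022500
  E ⇒ keep positive
Point 5:
  Latitude: 26 + 53.26/60 = 26.8876667
  S ⇒ negate
  Longitude: 8.3126′ = 0.138543°; total 0.1385433
  hemisphere W, so the sign is −

1. -11.801500, 0.461400
2. -44.241683, -70.113783
3. 72.050025, 34.316400
4. -0.963167, 58.702250
5. -26.887667, -0.138543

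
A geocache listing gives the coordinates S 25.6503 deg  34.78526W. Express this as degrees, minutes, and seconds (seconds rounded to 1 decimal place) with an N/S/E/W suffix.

25°39′1.1″ S, 34°47′6.9″ W

φ: 0.650300 × 60 = 39.01800′ → 39′, remainder × 60 = 1.080″
Lon: 0.785260° → 47.11560′; 0.11560 × 60 = 6.936″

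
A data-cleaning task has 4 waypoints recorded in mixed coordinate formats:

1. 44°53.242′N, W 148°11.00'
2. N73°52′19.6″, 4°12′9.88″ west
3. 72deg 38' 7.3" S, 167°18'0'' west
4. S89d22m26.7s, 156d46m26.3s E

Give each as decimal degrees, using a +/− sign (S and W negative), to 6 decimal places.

Point 1:
  Latitude: 53.242′ = 0.887367°; total 44.8873667
  N → positive
  Lon: 148 + 11/60 = 148.1833333
  W → negative
Point 2:
  Lat: 52′ + 19.6″ = 52.32667′; 73 + 52.32667/60 = 73.8721111
  N ⇒ keep positive
  λ: 4° + 12/60 + 9.88/3600 = 4 + 0.200000 + 0.002744 = 4.2027444
  hemisphere W, so the sign is −
Point 3:
  Lat: 72 + 38/60 + 7.3/3600 = 72.6353611
  S ⇒ negate
  Longitude: 167 + 18/60 + 0/3600 = 167.3000000
  W → negative
Point 4:
  Latitude: 89 + 22/60 + 26.7/3600 = 89.3740833
  hemisphere S, so the sign is −
  Longitude: 156 + 46/60 + 26.3/3600 = 156.7739722
  E → positive

1. 44.887367, -148.183333
2. 73.872111, -4.202744
3. -72.635361, -167.300000
4. -89.374083, 156.773972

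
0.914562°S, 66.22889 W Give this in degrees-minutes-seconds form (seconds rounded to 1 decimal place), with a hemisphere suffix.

Latitude: 0.914562 × 60 = 54.87372′ → 54′, remainder × 60 = 52.423″
Lon: 0.228890° → 13.73340′; 0.73340 × 60 = 44.004″

0°54′52.4″ S, 66°13′44.0″ W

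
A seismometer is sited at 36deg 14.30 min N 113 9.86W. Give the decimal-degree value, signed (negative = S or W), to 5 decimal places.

36.23833, -113.16433

φ: 14.3′ = 0.238333°; total 36.238333
N ⇒ keep positive
Longitude: 113 + 9.86/60 = 113.164333
hemisphere W, so the sign is −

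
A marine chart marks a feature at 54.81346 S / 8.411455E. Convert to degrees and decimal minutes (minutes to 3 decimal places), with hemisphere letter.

54° 48.808′ S, 8° 24.687′ E

Lat: minutes = (54.813460 − 54) × 60 = 48.80760
Longitude: minutes = (8.411455 − 8) × 60 = 24.68730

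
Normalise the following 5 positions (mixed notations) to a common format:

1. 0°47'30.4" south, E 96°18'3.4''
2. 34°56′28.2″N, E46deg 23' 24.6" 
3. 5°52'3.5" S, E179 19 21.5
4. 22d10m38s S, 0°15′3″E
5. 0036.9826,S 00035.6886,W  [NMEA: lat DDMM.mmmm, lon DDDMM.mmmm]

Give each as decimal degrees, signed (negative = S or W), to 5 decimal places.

Point 1:
  Lat: 0 + 47/60 + 30.4/3600 = 0.791778
  S ⇒ negate
  λ: 18′ + 3.4″ = 18.05667′; 96 + 18.05667/60 = 96.300944
  E ⇒ keep positive
Point 2:
  Latitude: 34° + 56/60 + 28.2/3600 = 34 + 0.933333 + 0.007833 = 34.941167
  N → positive
  Longitude: 46° + 23/60 + 24.6/3600 = 46 + 0.383333 + 0.006833 = 46.390167
  E ⇒ keep positive
Point 3:
  Lat: 5° + 52/60 + 3.5/3600 = 5 + 0.866667 + 0.000972 = 5.867639
  S → negative
  Longitude: 179° + 19/60 + 21.5/3600 = 179 + 0.316667 + 0.005972 = 179.322639
  E → positive
Point 4:
  Lat: 22° + 10/60 + 38/3600 = 22 + 0.166667 + 0.010556 = 22.177222
  S ⇒ negate
  Longitude: 15′ + 3″ = 15.05000′; 0 + 15.05000/60 = 0.250833
  E → positive
Point 5:
  Lat: split at 2 digits → 00° and 36.9826′; 0 + 36.9826/60 = 0.616377
  S ⇒ negate
  Lon: split at 3 digits → 000° and 35.6886′; 0 + 35.6886/60 = 0.594810
  W → negative

1. -0.79178, 96.30094
2. 34.94117, 46.39017
3. -5.86764, 179.32264
4. -22.17722, 0.25083
5. -0.61638, -0.59481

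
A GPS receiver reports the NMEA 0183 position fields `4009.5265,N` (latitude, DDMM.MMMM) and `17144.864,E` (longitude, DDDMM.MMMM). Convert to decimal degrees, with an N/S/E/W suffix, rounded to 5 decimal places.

Lat: split at 2 digits → 40° and 9.5265′; 40 + 9.5265/60 = 40.158775
Lon: degrees = first 3 digits = 171, minutes = 44.864; 171 + 44.864/60 = 171.747733

40.15878° N, 171.74773° E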